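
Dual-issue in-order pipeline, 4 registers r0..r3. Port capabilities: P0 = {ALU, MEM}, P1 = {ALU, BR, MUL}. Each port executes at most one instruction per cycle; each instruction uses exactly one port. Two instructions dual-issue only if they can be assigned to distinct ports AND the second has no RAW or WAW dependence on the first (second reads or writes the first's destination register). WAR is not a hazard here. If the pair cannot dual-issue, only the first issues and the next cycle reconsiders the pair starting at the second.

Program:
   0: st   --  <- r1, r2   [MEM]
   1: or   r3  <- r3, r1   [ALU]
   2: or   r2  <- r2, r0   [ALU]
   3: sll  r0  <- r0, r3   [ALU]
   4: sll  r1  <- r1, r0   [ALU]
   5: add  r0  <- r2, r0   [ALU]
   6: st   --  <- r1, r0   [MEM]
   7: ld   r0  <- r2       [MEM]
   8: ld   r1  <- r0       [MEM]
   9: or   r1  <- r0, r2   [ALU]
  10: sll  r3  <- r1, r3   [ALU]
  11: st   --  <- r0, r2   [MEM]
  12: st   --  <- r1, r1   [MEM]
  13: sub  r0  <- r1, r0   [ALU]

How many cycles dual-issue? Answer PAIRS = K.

PAIRS = 5

[0] i0&i1  st.MEM+or.ALU  -- dual
[1] i2&i3  or.ALU+sll.ALU  -- dual
[2] i4&i5  sll.ALU+add.ALU  -- dual
[3] i6  st.MEM  -- no-port MEM/MEM
[4] i7  ld.MEM  -- no-port MEM/MEM
[5] i8  ld.MEM  -- WAW r1
[6] i9  or.ALU  -- RAW r1
[7] i10&i11  sll.ALU+st.MEM  -- dual
[8] i12&i13  st.MEM+sub.ALU  -- dual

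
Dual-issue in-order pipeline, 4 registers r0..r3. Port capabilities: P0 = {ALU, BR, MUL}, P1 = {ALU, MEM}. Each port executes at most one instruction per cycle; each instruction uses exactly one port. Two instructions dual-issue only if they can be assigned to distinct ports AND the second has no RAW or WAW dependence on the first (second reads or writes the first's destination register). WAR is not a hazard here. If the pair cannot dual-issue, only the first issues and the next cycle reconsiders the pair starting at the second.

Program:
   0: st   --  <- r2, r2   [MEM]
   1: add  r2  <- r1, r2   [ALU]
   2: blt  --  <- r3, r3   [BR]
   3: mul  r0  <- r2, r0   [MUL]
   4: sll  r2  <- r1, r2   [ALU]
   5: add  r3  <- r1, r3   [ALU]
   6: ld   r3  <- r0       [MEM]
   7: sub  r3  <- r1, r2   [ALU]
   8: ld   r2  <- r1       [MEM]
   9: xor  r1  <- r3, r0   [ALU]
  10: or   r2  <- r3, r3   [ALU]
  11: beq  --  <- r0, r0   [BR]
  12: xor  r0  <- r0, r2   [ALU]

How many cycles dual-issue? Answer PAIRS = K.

[0] i0+i1  st+add  -- pair
[1] i2  blt  -- no-port BR/MUL
[2] i3+i4  mul+sll  -- pair
[3] i5  add  -- WAW r3
[4] i6  ld  -- WAW r3
[5] i7+i8  sub+ld  -- pair
[6] i9+i10  xor+or  -- pair
[7] i11+i12  beq+xor  -- pair

PAIRS = 5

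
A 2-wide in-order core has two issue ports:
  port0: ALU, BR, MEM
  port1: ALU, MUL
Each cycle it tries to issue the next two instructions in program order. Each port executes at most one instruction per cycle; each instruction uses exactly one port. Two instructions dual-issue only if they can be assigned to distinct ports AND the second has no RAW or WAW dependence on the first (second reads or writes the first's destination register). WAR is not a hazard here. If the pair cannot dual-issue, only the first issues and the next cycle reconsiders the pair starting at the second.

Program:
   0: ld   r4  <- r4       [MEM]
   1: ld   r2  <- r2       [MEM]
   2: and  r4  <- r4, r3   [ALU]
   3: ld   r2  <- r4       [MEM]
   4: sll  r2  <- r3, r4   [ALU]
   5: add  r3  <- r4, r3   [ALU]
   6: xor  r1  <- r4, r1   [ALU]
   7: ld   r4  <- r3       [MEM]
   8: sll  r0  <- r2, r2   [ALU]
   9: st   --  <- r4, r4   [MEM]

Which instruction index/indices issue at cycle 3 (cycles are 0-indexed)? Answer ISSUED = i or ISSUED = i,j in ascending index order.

ISSUED = 4,5

0. ld.MEM @i0  | no-port MEM/MEM
1. ld.MEM;and.ALU @i1,i2  | dual
2. ld.MEM @i3  | WAW r2
3. sll.ALU;add.ALU @i4,i5  | dual
4. xor.ALU;ld.MEM @i6,i7  | dual
5. sll.ALU;st.MEM @i8,i9  | dual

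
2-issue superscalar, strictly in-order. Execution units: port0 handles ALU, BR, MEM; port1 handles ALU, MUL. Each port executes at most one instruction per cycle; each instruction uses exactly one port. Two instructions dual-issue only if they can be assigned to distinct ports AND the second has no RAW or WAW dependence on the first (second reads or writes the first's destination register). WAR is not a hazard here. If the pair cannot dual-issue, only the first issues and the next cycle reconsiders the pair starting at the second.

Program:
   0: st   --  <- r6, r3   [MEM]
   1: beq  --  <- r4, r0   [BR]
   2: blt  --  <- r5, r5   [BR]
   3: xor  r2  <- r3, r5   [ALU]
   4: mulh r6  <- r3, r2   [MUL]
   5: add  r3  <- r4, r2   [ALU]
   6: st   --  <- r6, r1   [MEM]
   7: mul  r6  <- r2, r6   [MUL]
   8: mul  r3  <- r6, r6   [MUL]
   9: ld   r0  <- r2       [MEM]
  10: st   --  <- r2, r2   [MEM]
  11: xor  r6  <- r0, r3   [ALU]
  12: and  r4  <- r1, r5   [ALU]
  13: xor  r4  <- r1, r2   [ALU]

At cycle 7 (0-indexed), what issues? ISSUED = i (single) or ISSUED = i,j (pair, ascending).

0. st.MEM @i0  | no-port MEM/BR
1. beq.BR @i1  | no-port BR/BR
2. blt.BR/xor.ALU @i2/i3  | pair
3. mulh.MUL/add.ALU @i4/i5  | pair
4. st.MEM/mul.MUL @i6/i7  | pair
5. mul.MUL/ld.MEM @i8/i9  | pair
6. st.MEM/xor.ALU @i10/i11  | pair
7. and.ALU @i12  | WAW r4
8. xor.ALU @i13  | tail

ISSUED = 12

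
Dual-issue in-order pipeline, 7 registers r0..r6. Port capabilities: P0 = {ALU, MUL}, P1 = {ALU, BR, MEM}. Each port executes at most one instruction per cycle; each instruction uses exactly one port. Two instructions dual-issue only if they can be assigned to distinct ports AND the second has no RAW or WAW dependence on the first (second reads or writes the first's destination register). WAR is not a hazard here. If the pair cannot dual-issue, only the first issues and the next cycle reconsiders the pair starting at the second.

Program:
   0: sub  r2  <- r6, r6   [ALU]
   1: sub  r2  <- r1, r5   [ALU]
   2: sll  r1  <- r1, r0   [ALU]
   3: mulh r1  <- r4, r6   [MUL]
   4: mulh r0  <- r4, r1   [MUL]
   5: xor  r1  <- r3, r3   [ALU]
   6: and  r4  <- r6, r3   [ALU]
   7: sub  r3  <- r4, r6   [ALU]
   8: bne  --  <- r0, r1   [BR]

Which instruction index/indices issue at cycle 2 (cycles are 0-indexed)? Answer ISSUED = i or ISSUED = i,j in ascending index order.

ISSUED = 3

t=0 i0:sub.ALU ; WAW r2
t=1 i1/i2:sub.ALU/sll.ALU ; pair
t=2 i3:mulh.MUL ; no-port MUL/MUL
t=3 i4/i5:mulh.MUL/xor.ALU ; pair
t=4 i6:and.ALU ; RAW r4
t=5 i7/i8:sub.ALU/bne.BR ; pair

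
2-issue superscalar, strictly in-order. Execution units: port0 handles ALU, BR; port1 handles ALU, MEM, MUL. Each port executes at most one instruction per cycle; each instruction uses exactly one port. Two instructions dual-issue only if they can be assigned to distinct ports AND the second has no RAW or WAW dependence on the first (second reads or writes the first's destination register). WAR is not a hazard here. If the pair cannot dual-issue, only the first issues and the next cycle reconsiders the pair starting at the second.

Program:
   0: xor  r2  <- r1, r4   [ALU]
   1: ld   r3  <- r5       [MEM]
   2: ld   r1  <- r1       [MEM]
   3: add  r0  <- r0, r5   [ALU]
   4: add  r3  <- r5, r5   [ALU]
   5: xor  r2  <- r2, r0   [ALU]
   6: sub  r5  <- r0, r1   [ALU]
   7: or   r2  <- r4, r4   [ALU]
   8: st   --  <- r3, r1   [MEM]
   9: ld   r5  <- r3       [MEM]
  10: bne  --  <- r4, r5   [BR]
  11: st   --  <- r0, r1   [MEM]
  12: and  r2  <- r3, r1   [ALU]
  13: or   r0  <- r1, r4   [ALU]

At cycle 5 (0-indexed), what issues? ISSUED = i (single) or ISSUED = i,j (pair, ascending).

ISSUED = 9

#0 head=0: xor.ALU ld.MEM i0,i1 pair
#1 head=2: ld.MEM add.ALU i2,i3 pair
#2 head=4: add.ALU xor.ALU i4,i5 pair
#3 head=6: sub.ALU or.ALU i6,i7 pair
#4 head=8: st.MEM i8 no-port MEM/MEM
#5 head=9: ld.MEM i9 RAW r5
#6 head=10: bne.BR st.MEM i10,i11 pair
#7 head=12: and.ALU or.ALU i12,i13 pair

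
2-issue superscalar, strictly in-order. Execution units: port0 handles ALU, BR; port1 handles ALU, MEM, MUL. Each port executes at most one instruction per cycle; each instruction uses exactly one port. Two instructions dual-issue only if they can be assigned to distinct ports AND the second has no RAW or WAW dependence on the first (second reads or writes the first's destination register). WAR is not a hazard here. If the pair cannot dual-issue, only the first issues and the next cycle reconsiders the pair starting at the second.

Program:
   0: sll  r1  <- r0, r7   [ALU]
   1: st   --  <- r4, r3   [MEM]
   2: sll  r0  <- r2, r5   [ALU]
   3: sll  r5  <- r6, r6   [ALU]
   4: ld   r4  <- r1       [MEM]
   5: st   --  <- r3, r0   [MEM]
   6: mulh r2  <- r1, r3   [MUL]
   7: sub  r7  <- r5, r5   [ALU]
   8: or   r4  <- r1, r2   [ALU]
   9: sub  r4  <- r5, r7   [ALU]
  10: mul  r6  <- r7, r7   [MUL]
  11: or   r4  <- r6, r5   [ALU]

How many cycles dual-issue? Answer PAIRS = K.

PAIRS = 4

c0: i0&i1 sll/st  dual
c1: i2&i3 sll/sll  dual
c2: i4 ld  no-port MEM/MEM
c3: i5 st  no-port MEM/MUL
c4: i6&i7 mulh/sub  dual
c5: i8 or  WAW r4
c6: i9&i10 sub/mul  dual
c7: i11 or  tail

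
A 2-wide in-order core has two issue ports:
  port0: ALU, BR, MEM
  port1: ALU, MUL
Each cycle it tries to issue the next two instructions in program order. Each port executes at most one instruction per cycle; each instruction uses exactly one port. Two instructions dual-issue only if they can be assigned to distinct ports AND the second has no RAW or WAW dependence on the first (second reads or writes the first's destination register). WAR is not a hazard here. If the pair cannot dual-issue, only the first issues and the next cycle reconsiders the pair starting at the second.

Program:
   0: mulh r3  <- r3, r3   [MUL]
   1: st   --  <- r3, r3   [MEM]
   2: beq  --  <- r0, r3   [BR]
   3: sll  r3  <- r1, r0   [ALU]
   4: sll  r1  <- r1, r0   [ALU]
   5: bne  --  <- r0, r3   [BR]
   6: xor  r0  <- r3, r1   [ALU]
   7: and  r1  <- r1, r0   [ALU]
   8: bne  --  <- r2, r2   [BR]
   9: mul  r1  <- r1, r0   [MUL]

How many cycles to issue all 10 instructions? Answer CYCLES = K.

0. mulh.MUL @i0  | RAW r3
1. st.MEM @i1  | no-port MEM/BR
2. beq.BR+sll.ALU @i2/i3  | dual
3. sll.ALU+bne.BR @i4/i5  | dual
4. xor.ALU @i6  | RAW r0
5. and.ALU+bne.BR @i7/i8  | dual
6. mul.MUL @i9  | tail

CYCLES = 7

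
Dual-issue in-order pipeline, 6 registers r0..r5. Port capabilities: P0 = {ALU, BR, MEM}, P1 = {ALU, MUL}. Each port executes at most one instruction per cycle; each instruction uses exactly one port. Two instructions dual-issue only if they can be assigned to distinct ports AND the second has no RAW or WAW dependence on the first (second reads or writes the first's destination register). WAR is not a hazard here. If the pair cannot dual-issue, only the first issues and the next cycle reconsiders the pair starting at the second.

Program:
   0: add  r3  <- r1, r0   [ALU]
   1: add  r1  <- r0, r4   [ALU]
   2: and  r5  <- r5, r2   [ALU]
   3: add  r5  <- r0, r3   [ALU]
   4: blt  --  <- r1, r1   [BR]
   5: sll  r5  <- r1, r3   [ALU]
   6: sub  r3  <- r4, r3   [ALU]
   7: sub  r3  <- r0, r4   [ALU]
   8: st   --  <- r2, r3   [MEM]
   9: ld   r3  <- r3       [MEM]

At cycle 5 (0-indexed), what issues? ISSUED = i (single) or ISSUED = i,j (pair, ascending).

0. add/add @i0,i1  | 2-wide
1. and @i2  | WAW r5
2. add/blt @i3,i4  | 2-wide
3. sll/sub @i5,i6  | 2-wide
4. sub @i7  | RAW r3
5. st @i8  | no-port MEM/MEM
6. ld @i9  | tail

ISSUED = 8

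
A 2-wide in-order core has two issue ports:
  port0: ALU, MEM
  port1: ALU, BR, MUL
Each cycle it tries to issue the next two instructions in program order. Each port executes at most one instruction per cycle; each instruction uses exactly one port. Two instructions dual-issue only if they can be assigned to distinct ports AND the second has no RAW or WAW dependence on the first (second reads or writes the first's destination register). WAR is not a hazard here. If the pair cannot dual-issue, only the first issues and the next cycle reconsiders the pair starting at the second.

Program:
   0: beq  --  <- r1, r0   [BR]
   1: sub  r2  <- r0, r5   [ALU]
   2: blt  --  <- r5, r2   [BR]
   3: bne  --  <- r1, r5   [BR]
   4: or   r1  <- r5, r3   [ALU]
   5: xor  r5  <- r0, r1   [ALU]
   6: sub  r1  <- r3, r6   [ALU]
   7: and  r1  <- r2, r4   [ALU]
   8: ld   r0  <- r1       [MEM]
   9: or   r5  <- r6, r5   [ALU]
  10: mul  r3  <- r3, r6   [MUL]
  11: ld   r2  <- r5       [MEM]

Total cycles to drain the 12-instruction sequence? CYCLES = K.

CYCLES = 7

  cy0 -> i0,i1 (beq.BR sub.ALU) dual
  cy1 -> i2 (blt.BR) no-port BR/BR
  cy2 -> i3,i4 (bne.BR or.ALU) dual
  cy3 -> i5,i6 (xor.ALU sub.ALU) dual
  cy4 -> i7 (and.ALU) RAW r1
  cy5 -> i8,i9 (ld.MEM or.ALU) dual
  cy6 -> i10,i11 (mul.MUL ld.MEM) dual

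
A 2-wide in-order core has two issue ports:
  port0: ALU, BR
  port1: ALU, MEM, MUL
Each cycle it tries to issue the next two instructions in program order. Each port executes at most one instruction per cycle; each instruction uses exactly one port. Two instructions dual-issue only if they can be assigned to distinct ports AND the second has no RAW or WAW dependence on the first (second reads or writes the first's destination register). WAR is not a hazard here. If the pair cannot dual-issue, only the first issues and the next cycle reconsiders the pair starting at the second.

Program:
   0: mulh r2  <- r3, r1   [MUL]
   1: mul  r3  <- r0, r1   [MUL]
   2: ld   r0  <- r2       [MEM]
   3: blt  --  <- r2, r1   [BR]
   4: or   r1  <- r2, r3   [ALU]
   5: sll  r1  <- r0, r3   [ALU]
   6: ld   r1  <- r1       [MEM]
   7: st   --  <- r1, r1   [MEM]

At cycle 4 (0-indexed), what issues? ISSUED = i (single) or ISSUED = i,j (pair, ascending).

c0: i0 mulh  no-port MUL/MUL
c1: i1 mul  no-port MUL/MEM
c2: i2/i3 ld/blt  pair
c3: i4 or  WAW r1
c4: i5 sll  RAW+WAW r1
c5: i6 ld  no-port MEM/MEM
c6: i7 st  tail

ISSUED = 5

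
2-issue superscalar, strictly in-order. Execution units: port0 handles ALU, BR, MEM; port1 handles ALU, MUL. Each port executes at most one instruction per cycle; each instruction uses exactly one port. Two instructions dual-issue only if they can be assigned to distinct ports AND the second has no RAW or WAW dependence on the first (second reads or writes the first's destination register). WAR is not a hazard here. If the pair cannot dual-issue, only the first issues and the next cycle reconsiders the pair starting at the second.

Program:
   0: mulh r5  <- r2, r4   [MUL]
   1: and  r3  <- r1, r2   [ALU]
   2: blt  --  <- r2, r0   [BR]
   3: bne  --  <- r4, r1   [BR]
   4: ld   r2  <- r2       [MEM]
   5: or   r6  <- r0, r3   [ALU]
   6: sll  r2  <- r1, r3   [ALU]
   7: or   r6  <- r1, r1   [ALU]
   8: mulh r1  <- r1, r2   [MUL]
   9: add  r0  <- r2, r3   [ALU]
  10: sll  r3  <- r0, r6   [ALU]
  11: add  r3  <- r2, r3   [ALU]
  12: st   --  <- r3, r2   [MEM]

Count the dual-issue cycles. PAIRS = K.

0. mulh.MUL and.ALU @i0&i1  | pair
1. blt.BR @i2  | no-port BR/BR
2. bne.BR @i3  | no-port BR/MEM
3. ld.MEM or.ALU @i4&i5  | pair
4. sll.ALU or.ALU @i6&i7  | pair
5. mulh.MUL add.ALU @i8&i9  | pair
6. sll.ALU @i10  | RAW+WAW r3
7. add.ALU @i11  | RAW r3
8. st.MEM @i12  | tail

PAIRS = 4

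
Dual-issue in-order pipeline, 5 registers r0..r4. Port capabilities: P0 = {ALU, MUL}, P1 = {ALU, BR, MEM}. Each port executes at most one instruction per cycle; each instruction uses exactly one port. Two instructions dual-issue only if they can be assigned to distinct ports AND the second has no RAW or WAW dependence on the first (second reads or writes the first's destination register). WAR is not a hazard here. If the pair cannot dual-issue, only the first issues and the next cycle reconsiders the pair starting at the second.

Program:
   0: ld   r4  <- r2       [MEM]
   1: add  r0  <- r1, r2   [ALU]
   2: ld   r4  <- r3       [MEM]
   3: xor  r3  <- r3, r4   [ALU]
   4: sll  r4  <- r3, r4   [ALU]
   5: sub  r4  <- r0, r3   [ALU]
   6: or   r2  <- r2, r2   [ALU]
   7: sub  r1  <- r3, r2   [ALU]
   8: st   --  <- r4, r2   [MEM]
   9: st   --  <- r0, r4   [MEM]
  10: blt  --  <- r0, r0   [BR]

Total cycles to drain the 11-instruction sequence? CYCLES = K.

CYCLES = 8

[0] i0/i1  ld.MEM+add.ALU  -- dual
[1] i2  ld.MEM  -- RAW r4
[2] i3  xor.ALU  -- RAW r3
[3] i4  sll.ALU  -- WAW r4
[4] i5/i6  sub.ALU+or.ALU  -- dual
[5] i7/i8  sub.ALU+st.MEM  -- dual
[6] i9  st.MEM  -- no-port MEM/BR
[7] i10  blt.BR  -- tail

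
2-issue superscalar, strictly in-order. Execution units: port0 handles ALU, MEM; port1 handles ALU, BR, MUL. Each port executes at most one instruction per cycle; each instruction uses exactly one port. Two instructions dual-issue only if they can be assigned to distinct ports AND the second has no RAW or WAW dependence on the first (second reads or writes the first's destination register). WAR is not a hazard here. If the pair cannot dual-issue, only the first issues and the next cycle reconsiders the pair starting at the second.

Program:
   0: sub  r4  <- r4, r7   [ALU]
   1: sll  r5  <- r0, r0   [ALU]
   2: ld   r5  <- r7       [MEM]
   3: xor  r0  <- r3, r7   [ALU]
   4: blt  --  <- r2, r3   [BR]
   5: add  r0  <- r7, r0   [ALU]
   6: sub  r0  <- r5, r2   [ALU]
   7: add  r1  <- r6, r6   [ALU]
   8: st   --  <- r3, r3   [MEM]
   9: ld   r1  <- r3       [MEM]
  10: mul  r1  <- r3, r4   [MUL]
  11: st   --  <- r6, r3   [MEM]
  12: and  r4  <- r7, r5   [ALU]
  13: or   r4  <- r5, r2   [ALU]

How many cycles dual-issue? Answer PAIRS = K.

PAIRS = 5

0. sub+sll @i0/i1  | 2-wide
1. ld+xor @i2/i3  | 2-wide
2. blt+add @i4/i5  | 2-wide
3. sub+add @i6/i7  | 2-wide
4. st @i8  | no-port MEM/MEM
5. ld @i9  | WAW r1
6. mul+st @i10/i11  | 2-wide
7. and @i12  | WAW r4
8. or @i13  | tail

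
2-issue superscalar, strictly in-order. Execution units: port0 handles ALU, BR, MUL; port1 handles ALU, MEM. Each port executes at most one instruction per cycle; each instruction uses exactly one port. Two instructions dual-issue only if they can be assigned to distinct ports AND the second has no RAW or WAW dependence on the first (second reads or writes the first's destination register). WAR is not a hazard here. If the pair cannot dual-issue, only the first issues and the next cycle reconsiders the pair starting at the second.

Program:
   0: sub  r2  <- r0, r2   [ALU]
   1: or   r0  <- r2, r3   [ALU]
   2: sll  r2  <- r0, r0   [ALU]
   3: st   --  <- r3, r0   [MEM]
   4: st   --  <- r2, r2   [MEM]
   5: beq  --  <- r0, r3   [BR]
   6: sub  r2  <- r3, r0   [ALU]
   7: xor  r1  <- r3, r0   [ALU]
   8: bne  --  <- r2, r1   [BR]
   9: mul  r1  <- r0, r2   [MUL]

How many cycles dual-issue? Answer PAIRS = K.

PAIRS = 3

c0: i0 sub.ALU  RAW r2
c1: i1 or.ALU  RAW r0
c2: i2&i3 sll.ALU/st.MEM  2-wide
c3: i4&i5 st.MEM/beq.BR  2-wide
c4: i6&i7 sub.ALU/xor.ALU  2-wide
c5: i8 bne.BR  no-port BR/MUL
c6: i9 mul.MUL  tail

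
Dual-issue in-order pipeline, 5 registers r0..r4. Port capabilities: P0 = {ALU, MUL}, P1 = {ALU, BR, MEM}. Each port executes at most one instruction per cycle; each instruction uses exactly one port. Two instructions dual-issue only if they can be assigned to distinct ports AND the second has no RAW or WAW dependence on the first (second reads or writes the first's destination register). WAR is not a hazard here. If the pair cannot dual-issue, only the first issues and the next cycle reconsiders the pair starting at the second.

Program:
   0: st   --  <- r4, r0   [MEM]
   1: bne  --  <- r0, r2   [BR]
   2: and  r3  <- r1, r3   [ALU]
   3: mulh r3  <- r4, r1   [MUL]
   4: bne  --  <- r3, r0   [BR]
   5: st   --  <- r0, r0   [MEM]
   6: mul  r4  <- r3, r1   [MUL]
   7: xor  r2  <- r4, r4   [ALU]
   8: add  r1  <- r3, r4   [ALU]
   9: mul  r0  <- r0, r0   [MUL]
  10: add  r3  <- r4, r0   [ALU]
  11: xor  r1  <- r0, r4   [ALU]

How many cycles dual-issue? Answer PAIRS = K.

PAIRS = 4

[0] i0  st  -- no-port MEM/BR
[1] i1+i2  bne/and  -- dual
[2] i3  mulh  -- RAW r3
[3] i4  bne  -- no-port BR/MEM
[4] i5+i6  st/mul  -- dual
[5] i7+i8  xor/add  -- dual
[6] i9  mul  -- RAW r0
[7] i10+i11  add/xor  -- dual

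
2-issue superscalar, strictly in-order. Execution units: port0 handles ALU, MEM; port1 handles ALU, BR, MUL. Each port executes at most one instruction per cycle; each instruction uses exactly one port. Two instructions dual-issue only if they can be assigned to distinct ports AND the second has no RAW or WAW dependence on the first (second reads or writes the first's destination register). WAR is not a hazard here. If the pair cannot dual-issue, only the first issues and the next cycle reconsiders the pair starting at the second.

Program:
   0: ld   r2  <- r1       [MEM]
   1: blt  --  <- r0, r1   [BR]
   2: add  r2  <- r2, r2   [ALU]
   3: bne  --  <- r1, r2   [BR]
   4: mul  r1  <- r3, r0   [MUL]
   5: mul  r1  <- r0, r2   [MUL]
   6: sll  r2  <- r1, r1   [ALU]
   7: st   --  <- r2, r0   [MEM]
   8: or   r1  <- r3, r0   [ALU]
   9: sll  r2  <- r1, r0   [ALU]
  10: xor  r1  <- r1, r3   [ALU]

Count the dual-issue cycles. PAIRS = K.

[0] i0,i1  ld;blt  -- pair
[1] i2  add  -- RAW r2
[2] i3  bne  -- no-port BR/MUL
[3] i4  mul  -- no-port MUL/MUL
[4] i5  mul  -- RAW r1
[5] i6  sll  -- RAW r2
[6] i7,i8  st;or  -- pair
[7] i9,i10  sll;xor  -- pair

PAIRS = 3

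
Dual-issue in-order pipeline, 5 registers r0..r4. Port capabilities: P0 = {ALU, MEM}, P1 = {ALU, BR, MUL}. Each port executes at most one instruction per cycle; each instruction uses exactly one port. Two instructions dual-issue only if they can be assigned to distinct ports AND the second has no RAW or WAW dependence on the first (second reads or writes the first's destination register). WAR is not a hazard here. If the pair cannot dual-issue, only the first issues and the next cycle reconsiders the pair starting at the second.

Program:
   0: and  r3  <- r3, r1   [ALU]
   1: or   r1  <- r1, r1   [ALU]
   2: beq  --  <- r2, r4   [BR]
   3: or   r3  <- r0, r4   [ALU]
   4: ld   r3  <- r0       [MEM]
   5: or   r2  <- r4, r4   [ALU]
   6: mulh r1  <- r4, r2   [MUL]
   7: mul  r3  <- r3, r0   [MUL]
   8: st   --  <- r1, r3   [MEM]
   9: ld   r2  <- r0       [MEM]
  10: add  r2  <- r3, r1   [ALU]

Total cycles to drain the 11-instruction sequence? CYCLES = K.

[0] i0/i1  and+or  -- 2-wide
[1] i2/i3  beq+or  -- 2-wide
[2] i4/i5  ld+or  -- 2-wide
[3] i6  mulh  -- no-port MUL/MUL
[4] i7  mul  -- RAW r3
[5] i8  st  -- no-port MEM/MEM
[6] i9  ld  -- WAW r2
[7] i10  add  -- tail

CYCLES = 8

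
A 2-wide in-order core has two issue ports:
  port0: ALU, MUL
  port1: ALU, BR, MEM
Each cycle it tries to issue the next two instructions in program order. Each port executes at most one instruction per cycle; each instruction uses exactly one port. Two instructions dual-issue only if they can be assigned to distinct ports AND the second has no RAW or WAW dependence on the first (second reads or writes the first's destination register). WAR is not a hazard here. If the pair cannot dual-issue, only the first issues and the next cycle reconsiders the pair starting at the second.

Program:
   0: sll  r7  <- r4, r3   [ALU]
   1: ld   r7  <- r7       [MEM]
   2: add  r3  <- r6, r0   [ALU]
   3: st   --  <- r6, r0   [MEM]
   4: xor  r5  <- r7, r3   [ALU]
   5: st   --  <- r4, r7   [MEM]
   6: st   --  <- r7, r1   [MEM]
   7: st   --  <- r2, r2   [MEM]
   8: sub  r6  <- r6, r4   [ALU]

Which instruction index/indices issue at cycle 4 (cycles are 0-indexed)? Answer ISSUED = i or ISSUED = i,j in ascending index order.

#0 head=0: sll i0 RAW+WAW r7
#1 head=1: ld/add i1&i2 dual
#2 head=3: st/xor i3&i4 dual
#3 head=5: st i5 no-port MEM/MEM
#4 head=6: st i6 no-port MEM/MEM
#5 head=7: st/sub i7&i8 dual

ISSUED = 6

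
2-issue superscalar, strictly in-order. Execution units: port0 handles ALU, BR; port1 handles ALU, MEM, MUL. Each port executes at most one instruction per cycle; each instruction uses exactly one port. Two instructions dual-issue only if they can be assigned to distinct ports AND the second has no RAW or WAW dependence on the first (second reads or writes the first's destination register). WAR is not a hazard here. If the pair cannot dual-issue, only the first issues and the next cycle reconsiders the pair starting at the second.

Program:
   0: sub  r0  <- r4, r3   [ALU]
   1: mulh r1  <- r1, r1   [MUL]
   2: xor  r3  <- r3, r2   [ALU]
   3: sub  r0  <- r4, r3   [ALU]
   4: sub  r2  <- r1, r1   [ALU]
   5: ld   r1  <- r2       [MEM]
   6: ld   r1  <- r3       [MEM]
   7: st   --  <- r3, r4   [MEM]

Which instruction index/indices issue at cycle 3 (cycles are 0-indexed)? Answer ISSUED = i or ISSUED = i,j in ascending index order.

  cy0 -> i0+i1 (sub.ALU;mulh.MUL) pair
  cy1 -> i2 (xor.ALU) RAW r3
  cy2 -> i3+i4 (sub.ALU;sub.ALU) pair
  cy3 -> i5 (ld.MEM) no-port MEM/MEM
  cy4 -> i6 (ld.MEM) no-port MEM/MEM
  cy5 -> i7 (st.MEM) tail

ISSUED = 5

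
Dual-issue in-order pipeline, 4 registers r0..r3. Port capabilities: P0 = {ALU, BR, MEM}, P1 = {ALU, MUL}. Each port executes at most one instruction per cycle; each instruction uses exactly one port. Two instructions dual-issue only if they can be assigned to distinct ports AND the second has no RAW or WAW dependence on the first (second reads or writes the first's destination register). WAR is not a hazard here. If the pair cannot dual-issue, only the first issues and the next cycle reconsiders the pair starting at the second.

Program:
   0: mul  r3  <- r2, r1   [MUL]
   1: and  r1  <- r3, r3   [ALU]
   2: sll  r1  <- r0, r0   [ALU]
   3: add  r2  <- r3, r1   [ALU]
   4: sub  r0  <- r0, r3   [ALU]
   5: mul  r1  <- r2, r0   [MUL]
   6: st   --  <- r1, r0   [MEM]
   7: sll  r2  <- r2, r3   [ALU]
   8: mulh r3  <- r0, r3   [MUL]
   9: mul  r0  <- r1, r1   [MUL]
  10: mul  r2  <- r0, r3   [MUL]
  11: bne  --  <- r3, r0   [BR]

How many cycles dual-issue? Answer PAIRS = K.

PAIRS = 3

  cy0 -> i0 (mul.MUL) RAW r3
  cy1 -> i1 (and.ALU) WAW r1
  cy2 -> i2 (sll.ALU) RAW r1
  cy3 -> i3&i4 (add.ALU sub.ALU) 2-wide
  cy4 -> i5 (mul.MUL) RAW r1
  cy5 -> i6&i7 (st.MEM sll.ALU) 2-wide
  cy6 -> i8 (mulh.MUL) no-port MUL/MUL
  cy7 -> i9 (mul.MUL) no-port MUL/MUL
  cy8 -> i10&i11 (mul.MUL bne.BR) 2-wide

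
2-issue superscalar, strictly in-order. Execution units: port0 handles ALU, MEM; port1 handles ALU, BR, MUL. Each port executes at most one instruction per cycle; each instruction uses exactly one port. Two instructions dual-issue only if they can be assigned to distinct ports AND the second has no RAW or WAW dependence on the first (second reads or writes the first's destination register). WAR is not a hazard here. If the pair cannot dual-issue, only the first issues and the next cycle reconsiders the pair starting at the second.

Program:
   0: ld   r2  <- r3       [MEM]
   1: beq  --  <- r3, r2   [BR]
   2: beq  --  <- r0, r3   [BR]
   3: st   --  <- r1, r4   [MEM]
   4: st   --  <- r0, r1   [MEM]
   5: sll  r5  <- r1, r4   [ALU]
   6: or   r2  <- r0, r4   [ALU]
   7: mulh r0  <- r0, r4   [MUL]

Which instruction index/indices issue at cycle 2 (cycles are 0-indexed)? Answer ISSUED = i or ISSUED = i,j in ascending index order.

ISSUED = 2,3

[0] i0  ld.MEM  -- RAW r2
[1] i1  beq.BR  -- no-port BR/BR
[2] i2/i3  beq.BR st.MEM  -- 2-wide
[3] i4/i5  st.MEM sll.ALU  -- 2-wide
[4] i6/i7  or.ALU mulh.MUL  -- 2-wide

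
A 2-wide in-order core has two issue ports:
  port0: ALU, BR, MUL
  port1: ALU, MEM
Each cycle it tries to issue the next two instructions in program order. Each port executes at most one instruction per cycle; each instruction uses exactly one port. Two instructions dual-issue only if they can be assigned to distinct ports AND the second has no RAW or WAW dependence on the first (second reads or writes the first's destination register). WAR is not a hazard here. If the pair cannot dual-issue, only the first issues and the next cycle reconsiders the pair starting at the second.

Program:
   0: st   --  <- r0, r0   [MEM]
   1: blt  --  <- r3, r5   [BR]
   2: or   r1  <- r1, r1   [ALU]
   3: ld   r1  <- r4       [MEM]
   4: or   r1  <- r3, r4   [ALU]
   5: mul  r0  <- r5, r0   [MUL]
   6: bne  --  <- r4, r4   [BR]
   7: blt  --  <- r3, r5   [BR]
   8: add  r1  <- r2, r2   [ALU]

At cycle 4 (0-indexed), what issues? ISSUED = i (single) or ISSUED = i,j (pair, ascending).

#0 head=0: st.MEM+blt.BR i0/i1 2-wide
#1 head=2: or.ALU i2 WAW r1
#2 head=3: ld.MEM i3 WAW r1
#3 head=4: or.ALU+mul.MUL i4/i5 2-wide
#4 head=6: bne.BR i6 no-port BR/BR
#5 head=7: blt.BR+add.ALU i7/i8 2-wide

ISSUED = 6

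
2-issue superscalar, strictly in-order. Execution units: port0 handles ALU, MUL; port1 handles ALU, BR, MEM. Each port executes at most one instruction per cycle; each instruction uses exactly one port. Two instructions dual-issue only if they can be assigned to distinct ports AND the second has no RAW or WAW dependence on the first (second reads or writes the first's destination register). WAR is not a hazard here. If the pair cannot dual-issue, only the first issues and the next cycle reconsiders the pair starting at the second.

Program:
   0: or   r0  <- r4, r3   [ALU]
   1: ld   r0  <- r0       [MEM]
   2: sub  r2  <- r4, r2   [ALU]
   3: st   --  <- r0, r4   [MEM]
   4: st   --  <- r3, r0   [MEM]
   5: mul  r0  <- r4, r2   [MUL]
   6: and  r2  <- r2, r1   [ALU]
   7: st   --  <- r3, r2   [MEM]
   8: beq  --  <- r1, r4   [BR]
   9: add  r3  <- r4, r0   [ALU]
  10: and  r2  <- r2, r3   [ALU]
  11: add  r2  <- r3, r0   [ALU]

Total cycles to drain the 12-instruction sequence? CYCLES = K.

[0] i0  or.ALU  -- RAW+WAW r0
[1] i1/i2  ld.MEM;sub.ALU  -- 2-wide
[2] i3  st.MEM  -- no-port MEM/MEM
[3] i4/i5  st.MEM;mul.MUL  -- 2-wide
[4] i6  and.ALU  -- RAW r2
[5] i7  st.MEM  -- no-port MEM/BR
[6] i8/i9  beq.BR;add.ALU  -- 2-wide
[7] i10  and.ALU  -- WAW r2
[8] i11  add.ALU  -- tail

CYCLES = 9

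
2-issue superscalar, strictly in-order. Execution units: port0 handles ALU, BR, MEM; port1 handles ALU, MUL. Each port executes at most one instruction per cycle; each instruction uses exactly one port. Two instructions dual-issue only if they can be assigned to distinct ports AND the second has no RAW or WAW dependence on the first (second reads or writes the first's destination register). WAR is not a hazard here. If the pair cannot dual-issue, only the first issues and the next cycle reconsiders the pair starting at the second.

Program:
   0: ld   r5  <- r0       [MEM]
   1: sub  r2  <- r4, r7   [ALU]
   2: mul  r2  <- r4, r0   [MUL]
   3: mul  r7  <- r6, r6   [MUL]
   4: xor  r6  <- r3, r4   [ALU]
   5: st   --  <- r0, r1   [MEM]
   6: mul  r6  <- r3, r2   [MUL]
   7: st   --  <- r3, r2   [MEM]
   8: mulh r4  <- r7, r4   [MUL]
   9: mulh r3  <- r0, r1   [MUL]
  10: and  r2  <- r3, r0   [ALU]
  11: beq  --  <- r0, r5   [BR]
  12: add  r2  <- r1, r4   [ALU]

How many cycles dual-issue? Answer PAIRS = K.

#0 head=0: ld.MEM/sub.ALU i0/i1 dual
#1 head=2: mul.MUL i2 no-port MUL/MUL
#2 head=3: mul.MUL/xor.ALU i3/i4 dual
#3 head=5: st.MEM/mul.MUL i5/i6 dual
#4 head=7: st.MEM/mulh.MUL i7/i8 dual
#5 head=9: mulh.MUL i9 RAW r3
#6 head=10: and.ALU/beq.BR i10/i11 dual
#7 head=12: add.ALU i12 tail

PAIRS = 5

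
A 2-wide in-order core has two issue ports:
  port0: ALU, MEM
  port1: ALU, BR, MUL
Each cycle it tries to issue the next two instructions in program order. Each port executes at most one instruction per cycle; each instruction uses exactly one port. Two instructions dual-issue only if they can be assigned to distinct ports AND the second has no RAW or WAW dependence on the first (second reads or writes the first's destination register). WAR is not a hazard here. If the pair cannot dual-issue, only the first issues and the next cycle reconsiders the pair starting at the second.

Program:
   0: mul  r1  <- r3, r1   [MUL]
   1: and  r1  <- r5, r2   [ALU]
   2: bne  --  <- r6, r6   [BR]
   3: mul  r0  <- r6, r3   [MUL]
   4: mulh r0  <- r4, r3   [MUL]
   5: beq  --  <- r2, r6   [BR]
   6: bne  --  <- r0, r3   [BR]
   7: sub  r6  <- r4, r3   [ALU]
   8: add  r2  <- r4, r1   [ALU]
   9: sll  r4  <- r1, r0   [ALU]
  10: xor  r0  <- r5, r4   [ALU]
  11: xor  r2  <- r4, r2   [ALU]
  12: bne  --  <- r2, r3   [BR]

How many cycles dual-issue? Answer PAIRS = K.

0. mul.MUL @i0  | WAW r1
1. and.ALU bne.BR @i1&i2  | pair
2. mul.MUL @i3  | no-port MUL/MUL
3. mulh.MUL @i4  | no-port MUL/BR
4. beq.BR @i5  | no-port BR/BR
5. bne.BR sub.ALU @i6&i7  | pair
6. add.ALU sll.ALU @i8&i9  | pair
7. xor.ALU xor.ALU @i10&i11  | pair
8. bne.BR @i12  | tail

PAIRS = 4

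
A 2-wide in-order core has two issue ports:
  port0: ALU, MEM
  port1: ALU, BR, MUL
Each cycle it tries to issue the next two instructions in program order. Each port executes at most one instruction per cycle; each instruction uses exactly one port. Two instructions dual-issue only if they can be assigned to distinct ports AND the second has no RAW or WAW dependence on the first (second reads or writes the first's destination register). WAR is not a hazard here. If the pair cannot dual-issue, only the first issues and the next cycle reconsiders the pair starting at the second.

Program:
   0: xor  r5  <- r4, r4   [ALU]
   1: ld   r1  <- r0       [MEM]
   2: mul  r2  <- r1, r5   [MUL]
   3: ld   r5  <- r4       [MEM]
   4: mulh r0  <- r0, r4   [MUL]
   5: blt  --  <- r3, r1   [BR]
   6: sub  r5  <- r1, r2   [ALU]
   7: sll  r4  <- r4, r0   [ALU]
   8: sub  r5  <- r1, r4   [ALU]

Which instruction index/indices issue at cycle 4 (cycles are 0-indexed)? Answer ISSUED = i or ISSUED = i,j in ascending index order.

ISSUED = 7

t=0 i0/i1:xor.ALU+ld.MEM ; pair
t=1 i2/i3:mul.MUL+ld.MEM ; pair
t=2 i4:mulh.MUL ; no-port MUL/BR
t=3 i5/i6:blt.BR+sub.ALU ; pair
t=4 i7:sll.ALU ; RAW r4
t=5 i8:sub.ALU ; tail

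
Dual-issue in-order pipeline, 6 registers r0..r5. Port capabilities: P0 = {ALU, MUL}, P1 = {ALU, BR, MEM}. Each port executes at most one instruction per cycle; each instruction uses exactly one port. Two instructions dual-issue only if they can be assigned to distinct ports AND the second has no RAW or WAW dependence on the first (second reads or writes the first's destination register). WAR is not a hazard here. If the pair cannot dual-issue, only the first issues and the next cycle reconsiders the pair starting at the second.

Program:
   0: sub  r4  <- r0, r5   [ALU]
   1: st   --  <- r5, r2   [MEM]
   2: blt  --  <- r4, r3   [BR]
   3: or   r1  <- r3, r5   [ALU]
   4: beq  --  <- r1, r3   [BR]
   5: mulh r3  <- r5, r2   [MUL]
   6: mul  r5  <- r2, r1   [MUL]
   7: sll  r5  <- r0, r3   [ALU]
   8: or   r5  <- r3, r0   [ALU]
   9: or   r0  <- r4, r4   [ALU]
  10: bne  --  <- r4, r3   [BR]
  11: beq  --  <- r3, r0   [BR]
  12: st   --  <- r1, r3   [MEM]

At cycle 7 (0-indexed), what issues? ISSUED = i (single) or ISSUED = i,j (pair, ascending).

[0] i0,i1  sub.ALU+st.MEM  -- dual
[1] i2,i3  blt.BR+or.ALU  -- dual
[2] i4,i5  beq.BR+mulh.MUL  -- dual
[3] i6  mul.MUL  -- WAW r5
[4] i7  sll.ALU  -- WAW r5
[5] i8,i9  or.ALU+or.ALU  -- dual
[6] i10  bne.BR  -- no-port BR/BR
[7] i11  beq.BR  -- no-port BR/MEM
[8] i12  st.MEM  -- tail

ISSUED = 11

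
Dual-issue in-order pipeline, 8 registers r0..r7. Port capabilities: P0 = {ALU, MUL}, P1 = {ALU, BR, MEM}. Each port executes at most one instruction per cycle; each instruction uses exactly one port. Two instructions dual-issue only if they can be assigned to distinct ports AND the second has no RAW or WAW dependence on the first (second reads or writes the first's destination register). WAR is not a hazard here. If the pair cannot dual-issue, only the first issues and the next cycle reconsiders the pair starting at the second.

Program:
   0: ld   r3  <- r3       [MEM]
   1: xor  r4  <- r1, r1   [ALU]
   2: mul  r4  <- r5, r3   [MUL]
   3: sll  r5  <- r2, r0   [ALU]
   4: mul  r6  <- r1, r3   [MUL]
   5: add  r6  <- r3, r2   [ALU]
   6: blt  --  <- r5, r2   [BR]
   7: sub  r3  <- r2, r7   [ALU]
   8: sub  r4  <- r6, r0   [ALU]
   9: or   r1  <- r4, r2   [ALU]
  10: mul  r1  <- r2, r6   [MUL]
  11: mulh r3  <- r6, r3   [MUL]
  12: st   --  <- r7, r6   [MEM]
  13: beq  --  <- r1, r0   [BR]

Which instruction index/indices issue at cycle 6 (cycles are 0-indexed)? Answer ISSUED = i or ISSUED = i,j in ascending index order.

ISSUED = 10

0. ld xor @i0+i1  | pair
1. mul sll @i2+i3  | pair
2. mul @i4  | WAW r6
3. add blt @i5+i6  | pair
4. sub sub @i7+i8  | pair
5. or @i9  | WAW r1
6. mul @i10  | no-port MUL/MUL
7. mulh st @i11+i12  | pair
8. beq @i13  | tail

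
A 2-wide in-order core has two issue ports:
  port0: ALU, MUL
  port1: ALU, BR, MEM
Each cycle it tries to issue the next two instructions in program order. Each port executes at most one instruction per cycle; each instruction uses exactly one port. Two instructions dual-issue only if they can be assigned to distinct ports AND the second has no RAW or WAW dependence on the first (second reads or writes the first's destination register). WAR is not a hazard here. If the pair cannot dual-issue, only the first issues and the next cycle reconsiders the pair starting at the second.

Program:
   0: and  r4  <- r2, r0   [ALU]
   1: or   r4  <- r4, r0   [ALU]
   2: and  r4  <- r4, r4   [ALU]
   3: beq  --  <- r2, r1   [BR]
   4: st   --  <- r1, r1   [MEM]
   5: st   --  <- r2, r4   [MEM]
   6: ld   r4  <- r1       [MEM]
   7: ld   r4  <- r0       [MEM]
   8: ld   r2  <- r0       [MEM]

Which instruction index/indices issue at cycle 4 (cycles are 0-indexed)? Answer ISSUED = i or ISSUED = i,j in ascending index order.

ISSUED = 5

0. and @i0  | RAW+WAW r4
1. or @i1  | RAW+WAW r4
2. and beq @i2/i3  | dual
3. st @i4  | no-port MEM/MEM
4. st @i5  | no-port MEM/MEM
5. ld @i6  | no-port MEM/MEM
6. ld @i7  | no-port MEM/MEM
7. ld @i8  | tail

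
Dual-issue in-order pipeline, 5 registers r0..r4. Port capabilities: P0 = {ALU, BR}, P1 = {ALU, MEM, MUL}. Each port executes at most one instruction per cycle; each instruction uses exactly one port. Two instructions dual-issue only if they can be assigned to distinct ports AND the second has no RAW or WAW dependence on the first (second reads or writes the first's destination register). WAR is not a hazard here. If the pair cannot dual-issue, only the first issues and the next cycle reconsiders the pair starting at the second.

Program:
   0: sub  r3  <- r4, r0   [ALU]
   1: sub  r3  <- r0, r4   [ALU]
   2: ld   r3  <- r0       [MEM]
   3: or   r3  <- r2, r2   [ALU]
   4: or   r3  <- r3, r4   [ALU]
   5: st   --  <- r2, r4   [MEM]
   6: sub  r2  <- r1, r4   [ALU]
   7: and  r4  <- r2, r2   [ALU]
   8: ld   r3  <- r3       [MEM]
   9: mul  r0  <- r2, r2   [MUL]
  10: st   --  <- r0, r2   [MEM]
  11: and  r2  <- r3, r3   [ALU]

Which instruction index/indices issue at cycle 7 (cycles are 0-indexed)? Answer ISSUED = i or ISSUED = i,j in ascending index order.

ISSUED = 9

  cy0 -> i0 (sub.ALU) WAW r3
  cy1 -> i1 (sub.ALU) WAW r3
  cy2 -> i2 (ld.MEM) WAW r3
  cy3 -> i3 (or.ALU) RAW+WAW r3
  cy4 -> i4,i5 (or.ALU+st.MEM) 2-wide
  cy5 -> i6 (sub.ALU) RAW r2
  cy6 -> i7,i8 (and.ALU+ld.MEM) 2-wide
  cy7 -> i9 (mul.MUL) no-port MUL/MEM
  cy8 -> i10,i11 (st.MEM+and.ALU) 2-wide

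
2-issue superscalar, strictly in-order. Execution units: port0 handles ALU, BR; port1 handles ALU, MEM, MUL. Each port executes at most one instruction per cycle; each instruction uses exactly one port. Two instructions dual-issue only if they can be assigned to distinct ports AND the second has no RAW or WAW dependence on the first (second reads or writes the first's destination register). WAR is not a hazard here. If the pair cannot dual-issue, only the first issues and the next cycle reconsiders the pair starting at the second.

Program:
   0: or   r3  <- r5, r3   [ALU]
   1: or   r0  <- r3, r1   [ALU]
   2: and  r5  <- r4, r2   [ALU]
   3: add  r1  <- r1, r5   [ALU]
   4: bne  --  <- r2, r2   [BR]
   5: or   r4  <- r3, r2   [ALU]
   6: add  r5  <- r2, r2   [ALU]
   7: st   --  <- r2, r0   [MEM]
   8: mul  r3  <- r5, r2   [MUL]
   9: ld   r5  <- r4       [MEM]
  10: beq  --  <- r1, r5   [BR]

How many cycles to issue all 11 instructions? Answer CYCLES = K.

CYCLES = 8

c0: i0 or.ALU  RAW r3
c1: i1,i2 or.ALU and.ALU  dual
c2: i3,i4 add.ALU bne.BR  dual
c3: i5,i6 or.ALU add.ALU  dual
c4: i7 st.MEM  no-port MEM/MUL
c5: i8 mul.MUL  no-port MUL/MEM
c6: i9 ld.MEM  RAW r5
c7: i10 beq.BR  tail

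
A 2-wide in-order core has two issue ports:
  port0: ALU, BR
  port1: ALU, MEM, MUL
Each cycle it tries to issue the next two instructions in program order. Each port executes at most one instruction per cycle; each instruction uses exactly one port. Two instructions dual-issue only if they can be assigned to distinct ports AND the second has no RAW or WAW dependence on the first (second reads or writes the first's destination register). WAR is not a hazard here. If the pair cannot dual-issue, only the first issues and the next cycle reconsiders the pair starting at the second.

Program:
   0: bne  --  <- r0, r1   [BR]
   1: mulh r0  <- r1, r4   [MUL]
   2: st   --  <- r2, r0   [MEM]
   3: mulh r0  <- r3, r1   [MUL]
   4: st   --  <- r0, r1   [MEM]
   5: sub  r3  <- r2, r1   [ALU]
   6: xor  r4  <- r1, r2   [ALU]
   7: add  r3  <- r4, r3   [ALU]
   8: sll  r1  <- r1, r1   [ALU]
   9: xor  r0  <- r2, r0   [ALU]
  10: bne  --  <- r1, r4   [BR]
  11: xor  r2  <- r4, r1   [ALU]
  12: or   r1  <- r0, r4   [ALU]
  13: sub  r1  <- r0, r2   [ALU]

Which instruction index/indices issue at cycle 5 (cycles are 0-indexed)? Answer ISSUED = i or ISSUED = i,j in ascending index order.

ISSUED = 7,8

  cy0 -> i0/i1 (bne.BR;mulh.MUL) pair
  cy1 -> i2 (st.MEM) no-port MEM/MUL
  cy2 -> i3 (mulh.MUL) no-port MUL/MEM
  cy3 -> i4/i5 (st.MEM;sub.ALU) pair
  cy4 -> i6 (xor.ALU) RAW r4
  cy5 -> i7/i8 (add.ALU;sll.ALU) pair
  cy6 -> i9/i10 (xor.ALU;bne.BR) pair
  cy7 -> i11/i12 (xor.ALU;or.ALU) pair
  cy8 -> i13 (sub.ALU) tail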